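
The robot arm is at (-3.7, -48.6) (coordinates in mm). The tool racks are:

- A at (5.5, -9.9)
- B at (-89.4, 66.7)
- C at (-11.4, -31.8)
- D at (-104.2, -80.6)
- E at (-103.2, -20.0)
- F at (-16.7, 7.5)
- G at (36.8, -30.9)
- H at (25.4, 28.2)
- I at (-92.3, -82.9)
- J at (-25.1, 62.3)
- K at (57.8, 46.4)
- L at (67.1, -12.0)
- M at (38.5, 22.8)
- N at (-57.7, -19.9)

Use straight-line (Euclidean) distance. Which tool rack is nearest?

Distances from (-3.7, -48.6):
A: √((9.2)² + (38.7)²) = √(84.640 + 1497.690) = 39.8 mm
B: √((-85.7)² + (115.3)²) = √(7344.490 + 13294.090) = 143.7 mm
C: √((-7.7)² + (16.8)²) = √(59.290 + 282.240) = 18.5 mm
D: √((-100.5)² + (-32.0)²) = √(10100.250 + 1024.000) = 105.5 mm
E: √((-99.5)² + (28.6)²) = √(9900.250 + 817.960) = 103.5 mm
F: √((-13.0)² + (56.1)²) = √(169.000 + 3147.210) = 57.6 mm
G: √((40.5)² + (17.7)²) = √(1640.250 + 313.290) = 44.2 mm
H: √((29.1)² + (76.8)²) = √(846.810 + 5898.240) = 82.1 mm
I: √((-88.6)² + (-34.3)²) = √(7849.960 + 1176.490) = 95.0 mm
J: √((-21.4)² + (110.9)²) = √(457.960 + 12298.810) = 112.9 mm
K: √((61.5)² + (95.0)²) = √(3782.250 + 9025.000) = 113.2 mm
L: √((70.8)² + (36.6)²) = √(5012.640 + 1339.560) = 79.7 mm
M: √((42.2)² + (71.4)²) = √(1780.840 + 5097.960) = 82.9 mm
N: √((-54.0)² + (28.7)²) = √(2916.000 + 823.690) = 61.2 mm
Minimum: C at 18.5 mm.

C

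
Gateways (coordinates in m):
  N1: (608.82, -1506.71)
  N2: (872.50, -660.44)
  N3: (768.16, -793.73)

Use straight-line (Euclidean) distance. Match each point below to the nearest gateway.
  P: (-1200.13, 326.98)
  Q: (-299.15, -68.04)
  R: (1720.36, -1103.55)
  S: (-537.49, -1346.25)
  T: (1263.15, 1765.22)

P→N3; Q→N3; R→N2; S→N1; T→N2

P at (-1200.13, 326.98):
  N1: 2575.79 m
  N2: 2295.82 m
  N3: 2264.98 m
  → nearest: N3 (2264.98 m)
Q at (-299.15, -68.04):
  N1: 1701.23 m
  N2: 1312.90 m
  N3: 1290.65 m
  → nearest: N3 (1290.65 m)
R at (1720.36, -1103.55):
  N1: 1182.40 m
  N2: 956.67 m
  N3: 1001.34 m
  → nearest: N2 (956.67 m)
S at (-537.49, -1346.25):
  N1: 1157.49 m
  N2: 1567.93 m
  N3: 1417.74 m
  → nearest: N1 (1157.49 m)
T at (1263.15, 1765.22):
  N1: 3336.72 m
  N2: 2456.92 m
  N3: 2606.38 m
  → nearest: N2 (2456.92 m)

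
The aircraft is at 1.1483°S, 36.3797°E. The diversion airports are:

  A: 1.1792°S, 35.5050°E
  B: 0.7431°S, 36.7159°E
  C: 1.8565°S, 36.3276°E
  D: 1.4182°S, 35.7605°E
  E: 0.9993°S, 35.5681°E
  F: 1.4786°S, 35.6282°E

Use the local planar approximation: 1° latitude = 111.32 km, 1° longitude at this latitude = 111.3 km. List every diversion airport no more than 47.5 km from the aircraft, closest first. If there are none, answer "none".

Distances from 1.1483°S, 36.3797°E:
A: √((-0.0309·111.32)² + (-0.8747·111.3)²) = √(11.832141 + 9477.822734) = 97.4149 km
B: √((0.4052·111.32)² + (0.3362·111.3)²) = √(2034.629180 + 1400.186051) = 58.6073 km
C: √((-0.7082·111.32)² + (-0.0521·111.3)²) = √(6215.244818 + 33.625270) = 79.0498 km
D: √((-0.2699·111.32)² + (-0.6192·111.3)²) = √(902.718129 + 4749.547376) = 75.1816 km
E: √((0.1490·111.32)² + (-0.8116·111.3)²) = √(275.117953 + 8159.704014) = 91.8413 km
F: √((-0.3303·111.32)² + (-0.7515·111.3)²) = √(1351.959067 + 6995.975800) = 91.3670 km
Threshold 47.5 km: none within range.

none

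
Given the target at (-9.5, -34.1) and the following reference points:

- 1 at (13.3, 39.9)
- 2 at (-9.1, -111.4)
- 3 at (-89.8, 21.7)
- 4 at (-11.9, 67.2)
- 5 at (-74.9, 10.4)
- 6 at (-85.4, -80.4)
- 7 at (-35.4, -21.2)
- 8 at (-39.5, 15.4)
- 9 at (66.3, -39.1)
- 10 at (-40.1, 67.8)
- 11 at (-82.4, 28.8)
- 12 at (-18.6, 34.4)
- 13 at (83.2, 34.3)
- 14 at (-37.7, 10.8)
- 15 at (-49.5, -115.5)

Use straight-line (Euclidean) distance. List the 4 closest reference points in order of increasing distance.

Distances from (-9.5, -34.1):
1: 77.4
2: 77.3
3: 97.8
4: 101.3
5: 79.1
6: 88.9
7: 28.9
8: 57.9
9: 76.0
10: 106.4
11: 96.3
12: 69.1
13: 115.2
14: 53.0
15: 90.7
Sorted: 7 (28.9) < 14 (53.0) < 8 (57.9) < 12 (69.1) < 9 (76.0) < 2 (77.3) < …

7, 14, 8, 12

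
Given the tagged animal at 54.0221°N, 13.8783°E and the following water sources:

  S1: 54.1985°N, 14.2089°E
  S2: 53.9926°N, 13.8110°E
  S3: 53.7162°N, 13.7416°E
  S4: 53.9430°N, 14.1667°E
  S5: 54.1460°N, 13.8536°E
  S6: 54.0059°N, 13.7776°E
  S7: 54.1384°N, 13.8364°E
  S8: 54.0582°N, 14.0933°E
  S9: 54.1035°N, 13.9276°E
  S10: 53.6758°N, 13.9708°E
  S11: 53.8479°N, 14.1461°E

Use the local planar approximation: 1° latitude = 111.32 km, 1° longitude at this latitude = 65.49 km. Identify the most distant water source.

S10

Distances from 54.0221°N, 13.8783°E:
S1: 29.2296 km
S2: 5.4964 km
S3: 35.2099 km
S4: 20.8390 km
S5: 13.8871 km
S6: 6.8370 km
S7: 13.2341 km
S8: 14.6426 km
S9: 9.6195 km
S10: 39.0232 km
S11: 26.1464 km
Maximum: S10 at 39.0232 km.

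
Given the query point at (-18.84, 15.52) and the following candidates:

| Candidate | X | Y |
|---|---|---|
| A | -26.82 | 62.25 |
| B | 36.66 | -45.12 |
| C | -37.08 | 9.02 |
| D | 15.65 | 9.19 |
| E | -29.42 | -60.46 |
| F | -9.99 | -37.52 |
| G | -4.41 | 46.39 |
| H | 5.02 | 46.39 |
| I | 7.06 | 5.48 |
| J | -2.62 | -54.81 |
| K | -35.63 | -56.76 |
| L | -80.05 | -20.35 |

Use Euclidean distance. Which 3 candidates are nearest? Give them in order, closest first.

C, I, G

Distances from (-18.84, 15.52):
A: √((-7.98)² + (46.73)²) = √(63.6804 + 2183.6929) = 47.41
B: √((55.50)² + (-60.64)²) = √(3080.2500 + 3677.2096) = 82.20
C: √((-18.24)² + (-6.50)²) = √(332.6976 + 42.2500) = 19.36
D: √((34.49)² + (-6.33)²) = √(1189.5601 + 40.0689) = 35.07
E: √((-10.58)² + (-75.98)²) = √(111.9364 + 5772.9604) = 76.71
F: √((8.85)² + (-53.04)²) = √(78.3225 + 2813.2416) = 53.77
G: √((14.43)² + (30.87)²) = √(208.2249 + 952.9569) = 34.08
H: √((23.86)² + (30.87)²) = √(569.2996 + 952.9569) = 39.02
I: √((25.90)² + (-10.04)²) = √(670.8100 + 100.8016) = 27.78
J: √((16.22)² + (-70.33)²) = √(263.0884 + 4946.3089) = 72.18
K: √((-16.79)² + (-72.28)²) = √(281.9041 + 5224.3984) = 74.20
L: √((-61.21)² + (-35.87)²) = √(3746.6641 + 1286.6569) = 70.95
Sorted: C (19.36) < I (27.78) < G (34.08) < D (35.07) < H (39.02) < …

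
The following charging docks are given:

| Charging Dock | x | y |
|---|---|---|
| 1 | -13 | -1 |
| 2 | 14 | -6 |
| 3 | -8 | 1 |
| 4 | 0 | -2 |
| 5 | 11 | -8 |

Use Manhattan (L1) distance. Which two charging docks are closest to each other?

2 and 5

Pairwise distances:
1–2: 32
1–3: 7
1–4: 14
1–5: 31
2–3: 29
2–4: 18
2–5: 5
3–4: 11
3–5: 28
4–5: 17
Closest pair: 2–5 at 5.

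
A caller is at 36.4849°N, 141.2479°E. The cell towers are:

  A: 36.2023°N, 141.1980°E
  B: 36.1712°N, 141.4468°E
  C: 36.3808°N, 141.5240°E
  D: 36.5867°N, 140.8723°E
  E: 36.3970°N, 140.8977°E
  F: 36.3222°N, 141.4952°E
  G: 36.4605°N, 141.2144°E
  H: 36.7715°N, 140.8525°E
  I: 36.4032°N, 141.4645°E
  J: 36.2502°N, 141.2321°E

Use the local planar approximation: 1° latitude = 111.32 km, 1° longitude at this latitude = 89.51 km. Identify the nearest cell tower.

Distances from 36.4849°N, 141.2479°E:
A: √((-0.2826·111.32)² + (-0.0499·89.51)²) = √(989.670694 + 19.950060) = 31.7745 km
B: √((-0.3137·111.32)² + (0.1989·89.51)²) = √(1219.482108 + 316.966001) = 39.1976 km
C: √((-0.1041·111.32)² + (0.2761·89.51)²) = √(134.291293 + 610.767511) = 27.2958 km
D: √((0.1018·111.32)² + (-0.3756·89.51)²) = √(128.422746 + 1130.301441) = 35.4785 km
E: √((-0.0879·111.32)² + (-0.3502·89.51)²) = √(95.746773 + 982.596918) = 32.8381 km
F: √((-0.1627·111.32)² + (0.2473·89.51)²) = √(328.035995 + 489.994660) = 28.6012 km
G: √((-0.0244·111.32)² + (-0.0335·89.51)²) = √(7.377786 + 8.991512) = 4.0459 km
H: √((0.2866·111.32)² + (-0.3954·89.51)²) = √(1017.885124 + 1252.611643) = 47.6497 km
I: √((-0.0817·111.32)² + (0.2166·89.51)²) = √(82.716187 + 375.889348) = 21.4151 km
J: √((-0.2347·111.32)² + (-0.0158·89.51)²) = √(682.609887 + 2.000126) = 26.1651 km
Minimum: G at 4.0459 km.

G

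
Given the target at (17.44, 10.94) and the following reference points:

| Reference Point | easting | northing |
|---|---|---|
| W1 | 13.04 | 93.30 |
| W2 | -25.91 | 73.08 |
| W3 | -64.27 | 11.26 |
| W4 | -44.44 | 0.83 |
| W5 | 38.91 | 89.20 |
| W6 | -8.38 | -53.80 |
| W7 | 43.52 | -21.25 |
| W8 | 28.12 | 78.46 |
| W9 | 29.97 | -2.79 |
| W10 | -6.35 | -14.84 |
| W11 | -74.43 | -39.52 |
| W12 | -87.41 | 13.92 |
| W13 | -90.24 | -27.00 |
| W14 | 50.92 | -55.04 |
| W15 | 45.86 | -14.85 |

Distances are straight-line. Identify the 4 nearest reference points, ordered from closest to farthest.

W9, W10, W15, W7

Distances from (17.44, 10.94):
W1: √((-4.40)² + (82.36)²) = √(19.3600 + 6783.1696) = 82.48
W2: √((-43.35)² + (62.14)²) = √(1879.2225 + 3861.3796) = 75.77
W3: √((-81.71)² + (0.32)²) = √(6676.5241 + 0.1024) = 81.71
W4: √((-61.88)² + (-10.11)²) = √(3829.1344 + 102.2121) = 62.70
W5: √((21.47)² + (78.26)²) = √(460.9609 + 6124.6276) = 81.15
W6: √((-25.82)² + (-64.74)²) = √(666.6724 + 4191.2676) = 69.70
W7: √((26.08)² + (-32.19)²) = √(680.1664 + 1036.1961) = 41.43
W8: √((10.68)² + (67.52)²) = √(114.0624 + 4558.9504) = 68.36
W9: √((12.53)² + (-13.73)²) = √(157.0009 + 188.5129) = 18.59
W10: √((-23.79)² + (-25.78)²) = √(565.9641 + 664.6084) = 35.08
W11: √((-91.87)² + (-50.46)²) = √(8440.0969 + 2546.2116) = 104.82
W12: √((-104.85)² + (2.98)²) = √(10993.5225 + 8.8804) = 104.89
W13: √((-107.68)² + (-37.94)²) = √(11594.9824 + 1439.4436) = 114.17
W14: √((33.48)² + (-65.98)²) = √(1120.9104 + 4353.3604) = 73.99
W15: √((28.42)² + (-25.79)²) = √(807.6964 + 665.1241) = 38.38
Sorted: W9 (18.59) < W10 (35.08) < W15 (38.38) < W7 (41.43) < W4 (62.70) < W8 (68.36) < …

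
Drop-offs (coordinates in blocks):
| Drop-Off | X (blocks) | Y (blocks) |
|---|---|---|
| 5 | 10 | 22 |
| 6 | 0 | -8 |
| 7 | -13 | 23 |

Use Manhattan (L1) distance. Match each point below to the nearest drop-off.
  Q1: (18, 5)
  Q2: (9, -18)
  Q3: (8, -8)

Q1 at (18, 5):
  5: |-8| + |17| = 8 + 17 = 25 blocks
  6: |-18| + |-13| = 18 + 13 = 31 blocks
  7: |-31| + |18| = 31 + 18 = 49 blocks
  → nearest: 5 (25 blocks)
Q2 at (9, -18):
  5: |1| + |40| = 1 + 40 = 41 blocks
  6: |-9| + |10| = 9 + 10 = 19 blocks
  7: |-22| + |41| = 22 + 41 = 63 blocks
  → nearest: 6 (19 blocks)
Q3 at (8, -8):
  5: |2| + |30| = 2 + 30 = 32 blocks
  6: |-8| + |0| = 8 + 0 = 8 blocks
  7: |-21| + |31| = 21 + 31 = 52 blocks
  → nearest: 6 (8 blocks)

Q1→5; Q2→6; Q3→6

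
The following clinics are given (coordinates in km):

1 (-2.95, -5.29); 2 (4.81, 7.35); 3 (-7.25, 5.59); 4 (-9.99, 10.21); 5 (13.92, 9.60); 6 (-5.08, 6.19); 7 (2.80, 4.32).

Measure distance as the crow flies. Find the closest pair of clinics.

Pairwise distances:
1–2: √((7.76)² + (12.64)²) = √(60.2176 + 159.7696) = 14.83 km
1–3: √((-4.30)² + (10.88)²) = √(18.4900 + 118.3744) = 11.70 km
1–4: √((-7.04)² + (15.50)²) = √(49.5616 + 240.2500) = 17.02 km
1–5: √((16.87)² + (14.89)²) = √(284.5969 + 221.7121) = 22.50 km
1–6: √((-2.13)² + (11.48)²) = √(4.5369 + 131.7904) = 11.68 km
1–7: √((5.75)² + (9.61)²) = √(33.0625 + 92.3521) = 11.20 km
2–3: √((-12.06)² + (-1.76)²) = √(145.4436 + 3.0976) = 12.19 km
2–4: √((-14.80)² + (2.86)²) = √(219.0400 + 8.1796) = 15.07 km
2–5: √((9.11)² + (2.25)²) = √(82.9921 + 5.0625) = 9.38 km
2–6: √((-9.89)² + (-1.16)²) = √(97.8121 + 1.3456) = 9.96 km
2–7: √((-2.01)² + (-3.03)²) = √(4.0401 + 9.1809) = 3.64 km
3–4: √((-2.74)² + (4.62)²) = √(7.5076 + 21.3444) = 5.37 km
3–5: √((21.17)² + (4.01)²) = √(448.1689 + 16.0801) = 21.55 km
3–6: √((2.17)² + (0.60)²) = √(4.7089 + 0.3600) = 2.25 km
3–7: √((10.05)² + (-1.27)²) = √(101.0025 + 1.6129) = 10.13 km
4–5: √((23.91)² + (-0.61)²) = √(571.6881 + 0.3721) = 23.92 km
4–6: √((4.91)² + (-4.02)²) = √(24.1081 + 16.1604) = 6.35 km
4–7: √((12.79)² + (-5.89)²) = √(163.5841 + 34.6921) = 14.08 km
5–6: √((-19.00)² + (-3.41)²) = √(361.0000 + 11.6281) = 19.30 km
5–7: √((-11.12)² + (-5.28)²) = √(123.6544 + 27.8784) = 12.31 km
6–7: √((7.88)² + (-1.87)²) = √(62.0944 + 3.4969) = 8.10 km
Closest pair: 3–6 at 2.25 km.

3 and 6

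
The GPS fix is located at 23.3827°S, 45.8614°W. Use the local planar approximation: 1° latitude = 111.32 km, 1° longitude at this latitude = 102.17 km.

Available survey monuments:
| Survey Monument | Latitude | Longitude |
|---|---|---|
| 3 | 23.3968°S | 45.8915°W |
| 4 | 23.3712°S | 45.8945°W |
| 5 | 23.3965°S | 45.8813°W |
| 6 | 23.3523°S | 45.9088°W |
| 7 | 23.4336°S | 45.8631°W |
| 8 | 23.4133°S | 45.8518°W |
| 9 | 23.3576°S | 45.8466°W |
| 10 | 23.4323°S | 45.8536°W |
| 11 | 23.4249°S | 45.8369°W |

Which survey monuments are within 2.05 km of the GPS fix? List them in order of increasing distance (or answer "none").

none

Distances from 23.3827°S, 45.8614°W:
3: √((-0.0141·111.32)² + (-0.0301·102.17)²) = √(2.463682 + 9.457575) = 3.4527 km
4: √((0.0115·111.32)² + (-0.0331·102.17)²) = √(1.638861 + 11.436754) = 3.6160 km
5: √((-0.0138·111.32)² + (-0.0199·102.17)²) = √(2.359960 + 4.133833) = 2.5483 km
6: √((0.0304·111.32)² + (-0.0474·102.17)²) = √(11.452322 + 23.453274) = 5.9081 km
7: √((-0.0509·111.32)² + (-0.0017·102.17)²) = √(32.105686 + 0.030168) = 5.6688 km
8: √((-0.0306·111.32)² + (0.0096·102.17)²) = √(11.603506 + 0.962031) = 3.5448 km
9: √((0.0251·111.32)² + (0.0148·102.17)²) = √(7.807174 + 2.286495) = 3.1771 km
10: √((-0.0496·111.32)² + (0.0078·102.17)²) = √(30.486653 + 0.635091) = 5.5787 km
11: √((-0.0422·111.32)² + (0.0245·102.17)²) = √(22.068423 + 6.265835) = 5.3230 km
Threshold 2.05 km: none within range.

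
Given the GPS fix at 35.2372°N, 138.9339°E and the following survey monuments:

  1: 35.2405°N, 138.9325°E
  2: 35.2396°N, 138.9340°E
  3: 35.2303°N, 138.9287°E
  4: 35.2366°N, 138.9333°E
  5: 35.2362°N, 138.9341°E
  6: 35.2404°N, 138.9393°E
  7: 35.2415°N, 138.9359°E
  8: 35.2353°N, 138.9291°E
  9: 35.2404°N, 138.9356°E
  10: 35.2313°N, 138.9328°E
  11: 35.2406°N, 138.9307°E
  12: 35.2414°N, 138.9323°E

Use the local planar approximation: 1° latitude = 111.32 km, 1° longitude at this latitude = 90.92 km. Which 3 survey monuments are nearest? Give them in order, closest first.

4, 5, 2

Distances from 35.2372°N, 138.9339°E:
1: 0.3888 km
2: 0.2673 km
3: 0.9020 km
4: 0.0862 km
5: 0.1128 km
6: 0.6066 km
7: 0.5121 km
8: 0.4850 km
9: 0.3883 km
10: 0.6644 km
11: 0.4774 km
12: 0.4897 km
Sorted: 4 (0.0862 km) < 5 (0.1128 km) < 2 (0.2673 km) < 9 (0.3883 km) < 1 (0.3888 km) < …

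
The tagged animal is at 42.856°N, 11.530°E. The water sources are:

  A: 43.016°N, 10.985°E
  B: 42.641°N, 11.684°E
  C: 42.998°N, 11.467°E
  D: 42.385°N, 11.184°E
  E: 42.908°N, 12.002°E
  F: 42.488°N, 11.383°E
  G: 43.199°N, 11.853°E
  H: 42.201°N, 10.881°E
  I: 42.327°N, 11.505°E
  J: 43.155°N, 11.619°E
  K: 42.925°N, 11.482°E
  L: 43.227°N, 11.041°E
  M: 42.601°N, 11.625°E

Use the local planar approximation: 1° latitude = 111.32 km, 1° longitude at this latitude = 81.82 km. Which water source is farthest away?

Distances from 42.856°N, 11.530°E:
A: 48.017 km
B: 27.048 km
C: 16.627 km
D: 59.586 km
E: 39.050 km
F: 42.695 km
G: 46.437 km
H: 90.201 km
I: 58.924 km
J: 34.072 km
K: 8.627 km
L: 57.502 km
M: 29.432 km
Maximum: H at 90.201 km.

H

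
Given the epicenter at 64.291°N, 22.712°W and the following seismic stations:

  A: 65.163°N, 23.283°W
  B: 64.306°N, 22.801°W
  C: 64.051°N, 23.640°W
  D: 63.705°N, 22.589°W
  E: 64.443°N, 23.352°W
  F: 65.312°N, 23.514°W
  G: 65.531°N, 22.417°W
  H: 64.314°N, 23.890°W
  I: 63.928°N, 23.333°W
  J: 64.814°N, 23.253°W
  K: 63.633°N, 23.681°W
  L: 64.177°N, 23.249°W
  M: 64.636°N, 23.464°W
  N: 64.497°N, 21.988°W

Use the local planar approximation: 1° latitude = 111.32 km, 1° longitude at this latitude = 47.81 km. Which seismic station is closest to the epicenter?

Distances from 64.291°N, 22.712°W:
A: √((0.872·111.32)² + (-0.571·47.81)²) = √(9422.78681 + 745.26325) = 100.837 km
B: √((0.015·111.32)² + (-0.089·47.81)²) = √(2.78823 + 18.10579) = 4.571 km
C: √((-0.240·111.32)² + (-0.928·47.81)²) = √(713.78740 + 1968.49103) = 51.791 km
D: √((-0.586·111.32)² + (0.123·47.81)²) = √(4255.41213 + 34.58181) = 65.498 km
E: √((0.152·111.32)² + (-0.640·47.81)²) = √(286.30806 + 936.26208) = 34.965 km
F: √((1.021·111.32)² + (-0.802·47.81)²) = √(12918.07732 + 1470.23319) = 119.951 km
G: √((1.240·111.32)² + (0.295·47.81)²) = √(19054.15815 + 198.92141) = 138.755 km
H: √((0.023·111.32)² + (-1.178·47.81)²) = √(6.55544 + 3171.96268) = 56.378 km
I: √((-0.363·111.32)² + (-0.621·47.81)²) = √(1632.90021 + 881.49669) = 50.144 km
J: √((0.523·111.32)² + (-0.541·47.81)²) = √(3389.61032 + 669.00909) = 63.707 km
K: √((-0.658·111.32)² + (-0.969·47.81)²) = √(5365.35154 + 2146.27339) = 86.670 km
L: √((-0.114·111.32)² + (-0.537·47.81)²) = √(161.04828 + 659.15274) = 28.639 km
M: √((0.345·111.32)² + (-0.752·47.81)²) = √(1474.97475 + 1292.62684) = 52.608 km
N: √((0.206·111.32)² + (0.724·47.81)²) = √(525.87295 + 1198.15946) = 41.521 km
Minimum: B at 4.571 km.

B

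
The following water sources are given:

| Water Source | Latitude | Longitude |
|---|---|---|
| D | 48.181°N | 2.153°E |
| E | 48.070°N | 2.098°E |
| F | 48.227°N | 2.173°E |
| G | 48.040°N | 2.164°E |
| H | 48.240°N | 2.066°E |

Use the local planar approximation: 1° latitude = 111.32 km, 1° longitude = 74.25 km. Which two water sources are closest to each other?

D and F

Pairwise distances:
D–F: √((0.046·111.32)² + (0.020·74.25)²) = √(26.22177 + 2.20523) = 5.332 km
E–G: √((-0.030·111.32)² + (0.066·74.25)²) = √(11.15293 + 24.01490) = 5.930 km
F–H: √((0.013·111.32)² + (-0.107·74.25)²) = √(2.09427 + 63.11905) = 8.075 km
D–H: √((0.059·111.32)² + (-0.087·74.25)²) = √(43.13705 + 41.72837) = 9.212 km
D–E: √((-0.111·111.32)² + (-0.055·74.25)²) = √(152.68359 + 16.67701) = 13.014 km
D–G: √((-0.141·111.32)² + (0.011·74.25)²) = √(246.36818 + 0.66708) = 15.717 km
E–F: √((0.157·111.32)² + (0.075·74.25)²) = √(305.45392 + 31.01098) = 18.343 km
E–H: √((0.170·111.32)² + (-0.032·74.25)²) = √(358.13292 + 5.64538) = 19.073 km
F–G: √((-0.187·111.32)² + (-0.009·74.25)²) = √(433.34083 + 0.44656) = 20.828 km
G–H: √((0.200·111.32)² + (-0.098·74.25)²) = √(495.68570 + 52.94745) = 23.423 km
Closest pair: D–F at 5.332 km.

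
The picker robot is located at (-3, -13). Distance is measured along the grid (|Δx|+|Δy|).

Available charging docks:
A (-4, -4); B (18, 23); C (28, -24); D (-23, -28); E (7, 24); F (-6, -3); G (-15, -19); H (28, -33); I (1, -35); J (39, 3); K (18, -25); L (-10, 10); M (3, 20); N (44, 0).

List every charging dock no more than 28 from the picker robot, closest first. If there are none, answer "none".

Distances from (-3, -13):
A: |-1| + |9| = 1 + 9 = 10
B: |21| + |36| = 21 + 36 = 57
C: |31| + |-11| = 31 + 11 = 42
D: |-20| + |-15| = 20 + 15 = 35
E: |10| + |37| = 10 + 37 = 47
F: |-3| + |10| = 3 + 10 = 13
G: |-12| + |-6| = 12 + 6 = 18
H: |31| + |-20| = 31 + 20 = 51
I: |4| + |-22| = 4 + 22 = 26
J: |42| + |16| = 42 + 16 = 58
K: |21| + |-12| = 21 + 12 = 33
L: |-7| + |23| = 7 + 23 = 30
M: |6| + |33| = 6 + 33 = 39
N: |47| + |13| = 47 + 13 = 60
Threshold 28: A (10), F (13), G (18), I (26) are within range.

A, F, G, I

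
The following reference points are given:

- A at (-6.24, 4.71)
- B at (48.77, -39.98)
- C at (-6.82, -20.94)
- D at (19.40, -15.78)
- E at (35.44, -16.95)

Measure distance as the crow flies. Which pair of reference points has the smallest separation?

Pairwise distances:
A–B: 70.88
A–C: 25.66
A–D: 32.82
A–E: 46.97
B–C: 58.76
B–D: 38.06
B–E: 26.61
C–D: 26.72
C–E: 42.45
D–E: 16.08
Closest pair: D–E at 16.08.

D and E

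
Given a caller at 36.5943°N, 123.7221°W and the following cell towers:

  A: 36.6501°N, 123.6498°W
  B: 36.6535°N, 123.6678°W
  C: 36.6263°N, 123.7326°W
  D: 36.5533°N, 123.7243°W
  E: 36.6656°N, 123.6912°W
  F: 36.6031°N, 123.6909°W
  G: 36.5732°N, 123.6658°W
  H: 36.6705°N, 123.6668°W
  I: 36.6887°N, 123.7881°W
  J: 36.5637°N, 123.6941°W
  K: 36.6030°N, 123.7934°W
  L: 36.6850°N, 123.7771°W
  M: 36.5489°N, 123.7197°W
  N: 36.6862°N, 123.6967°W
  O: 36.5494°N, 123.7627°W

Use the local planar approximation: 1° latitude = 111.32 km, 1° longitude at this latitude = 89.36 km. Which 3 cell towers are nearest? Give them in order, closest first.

Distances from 36.5943°N, 123.7221°W:
A: √((0.0558·111.32)² + (0.0723·89.36)²) = √(38.584670 + 41.741006) = 8.9625 km
B: √((0.0592·111.32)² + (0.0543·89.36)²) = √(43.429998 + 23.544311) = 8.1838 km
C: √((0.0320·111.32)² + (-0.0105·89.36)²) = √(12.689554 + 0.880369) = 3.6837 km
D: √((-0.0410·111.32)² + (-0.0022·89.36)²) = √(20.831191 + 0.038648) = 4.5684 km
E: √((0.0713·111.32)² + (0.0309·89.36)²) = √(62.997810 + 7.624358) = 8.4037 km
F: √((0.0088·111.32)² + (0.0312·89.36)²) = √(0.959648 + 7.773122) = 2.9551 km
G: √((-0.0211·111.32)² + (0.0563·89.36)²) = √(5.517106 + 25.310639) = 5.5523 km
H: √((0.0762·111.32)² + (0.0553·89.36)²) = √(71.954231 + 24.419490) = 9.8170 km
I: √((0.0944·111.32)² + (-0.0660·89.36)²) = √(110.430842 + 34.783573) = 12.0505 km
J: √((-0.0306·111.32)² + (0.0280·89.36)²) = √(11.603506 + 6.260404) = 4.2266 km
K: √((0.0087·111.32)² + (-0.0713·89.36)²) = √(0.937961 + 40.594330) = 6.4446 km
L: √((0.0907·111.32)² + (-0.0550·89.36)²) = √(101.943836 + 24.155259) = 11.2294 km
M: √((-0.0454·111.32)² + (0.0024·89.36)²) = √(25.542188 + 0.045995) = 5.0585 km
N: √((0.0919·111.32)² + (0.0254·89.36)²) = √(104.659202 + 5.151738) = 10.4791 km
O: √((-0.0449·111.32)² + (-0.0406·89.36)²) = √(24.982683 + 13.162500) = 6.1762 km
Sorted: F (2.9551 km) < C (3.6837 km) < J (4.2266 km) < D (4.5684 km) < M (5.0585 km) < …

F, C, J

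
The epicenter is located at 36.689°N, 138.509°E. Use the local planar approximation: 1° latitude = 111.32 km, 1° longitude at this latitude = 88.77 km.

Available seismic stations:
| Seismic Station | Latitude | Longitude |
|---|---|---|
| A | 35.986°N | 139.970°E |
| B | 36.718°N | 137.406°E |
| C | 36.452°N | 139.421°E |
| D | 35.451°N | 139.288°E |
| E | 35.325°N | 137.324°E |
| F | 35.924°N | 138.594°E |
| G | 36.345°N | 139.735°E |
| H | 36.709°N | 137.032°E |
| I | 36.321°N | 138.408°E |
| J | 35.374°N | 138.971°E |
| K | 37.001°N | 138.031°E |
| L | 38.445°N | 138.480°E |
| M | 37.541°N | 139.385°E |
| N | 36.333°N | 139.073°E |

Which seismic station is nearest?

I

Distances from 36.689°N, 138.509°E:
A: 151.475 km
B: 97.967 km
C: 85.149 km
D: 154.191 km
E: 184.719 km
F: 85.493 km
G: 115.373 km
H: 131.132 km
I: 41.935 km
J: 152.022 km
K: 54.834 km
L: 195.495 km
M: 122.648 km
N: 63.853 km
Minimum: I at 41.935 km.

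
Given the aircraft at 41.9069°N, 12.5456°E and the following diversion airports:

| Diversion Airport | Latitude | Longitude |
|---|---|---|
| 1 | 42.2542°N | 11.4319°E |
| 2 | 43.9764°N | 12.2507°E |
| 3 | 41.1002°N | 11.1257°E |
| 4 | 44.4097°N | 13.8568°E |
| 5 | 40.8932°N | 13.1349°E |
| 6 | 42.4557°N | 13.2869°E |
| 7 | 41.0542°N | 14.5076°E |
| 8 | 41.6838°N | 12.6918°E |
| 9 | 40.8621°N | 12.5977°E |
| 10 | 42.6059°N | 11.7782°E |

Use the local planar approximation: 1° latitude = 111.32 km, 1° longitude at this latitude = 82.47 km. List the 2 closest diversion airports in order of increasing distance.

Distances from 41.9069°N, 12.5456°E:
1: √((0.3473·111.32)² + (-1.1137·82.47)²) = √(1494.706634 + 8435.841834) = 99.6521 km
2: √((2.0695·111.32)² + (-0.2949·82.47)²) = √(53073.442333 + 591.482002) = 231.6569 km
3: √((-0.8067·111.32)² + (-1.4199·82.47)²) = √(8064.371186 + 13712.211633) = 147.5689 km
4: √((2.5028·111.32)² + (1.3112·82.47)²) = √(77624.477148 + 11693.105558) = 298.8605 km
5: √((-1.0137·111.32)² + (0.5893·82.47)²) = √(12734.012983 + 2361.918301) = 122.8655 km
6: √((0.5488·111.32)² + (0.7413·82.47)²) = √(3732.283293 + 3737.489570) = 86.4278 km
7: √((-0.8527·111.32)² + (1.9620·82.47)²) = √(9010.293156 + 26181.226942) = 187.5940 km
8: √((-0.2231·111.32)² + (0.1462·82.47)²) = √(616.801663 + 145.373998) = 27.6075 km
9: √((-1.0448·111.32)² + (0.0521·82.47)²) = √(13527.349885 + 18.461519) = 116.3865 km
10: √((0.6990·111.32)² + (-0.7674·82.47)²) = √(6054.813169 + 4005.304872) = 100.3001 km
Sorted: 8 (27.6075 km) < 6 (86.4278 km) < 1 (99.6521 km) < 10 (100.3001 km) < …

8, 6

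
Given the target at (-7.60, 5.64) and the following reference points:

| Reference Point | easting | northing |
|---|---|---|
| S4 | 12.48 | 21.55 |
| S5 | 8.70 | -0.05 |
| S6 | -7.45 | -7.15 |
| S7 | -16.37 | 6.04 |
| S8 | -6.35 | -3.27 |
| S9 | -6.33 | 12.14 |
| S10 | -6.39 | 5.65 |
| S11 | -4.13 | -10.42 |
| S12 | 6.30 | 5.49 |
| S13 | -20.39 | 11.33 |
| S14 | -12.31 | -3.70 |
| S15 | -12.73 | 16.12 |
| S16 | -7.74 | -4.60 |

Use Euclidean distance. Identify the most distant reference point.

Distances from (-7.60, 5.64):
S4: 25.62
S5: 17.26
S6: 12.79
S7: 8.78
S8: 9.00
S9: 6.62
S10: 1.21
S11: 16.43
S12: 13.90
S13: 14.00
S14: 10.46
S15: 11.67
S16: 10.24
Maximum: S4 at 25.62.

S4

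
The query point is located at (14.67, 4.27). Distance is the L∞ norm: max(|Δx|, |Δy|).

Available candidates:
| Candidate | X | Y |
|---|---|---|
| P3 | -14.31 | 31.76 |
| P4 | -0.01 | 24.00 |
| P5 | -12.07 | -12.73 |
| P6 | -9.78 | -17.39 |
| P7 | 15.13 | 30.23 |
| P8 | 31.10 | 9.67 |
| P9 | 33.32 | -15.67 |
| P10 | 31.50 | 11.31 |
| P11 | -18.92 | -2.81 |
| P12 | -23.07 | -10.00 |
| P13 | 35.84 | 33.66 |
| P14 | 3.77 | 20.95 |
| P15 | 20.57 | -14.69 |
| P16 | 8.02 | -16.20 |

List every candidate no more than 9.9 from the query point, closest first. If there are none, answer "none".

Distances from (14.67, 4.27):
P3: max(|-28.98|, |27.49|) = 28.98
P4: max(|-14.68|, |19.73|) = 19.73
P5: max(|-26.74|, |-17.00|) = 26.74
P6: max(|-24.45|, |-21.66|) = 24.45
P7: max(|0.46|, |25.96|) = 25.96
P8: max(|16.43|, |5.40|) = 16.43
P9: max(|18.65|, |-19.94|) = 19.94
P10: max(|16.83|, |7.04|) = 16.83
P11: max(|-33.59|, |-7.08|) = 33.59
P12: max(|-37.74|, |-14.27|) = 37.74
P13: max(|21.17|, |29.39|) = 29.39
P14: max(|-10.90|, |16.68|) = 16.68
P15: max(|5.90|, |-18.96|) = 18.96
P16: max(|-6.65|, |-20.47|) = 20.47
Threshold 9.9: none within range.

none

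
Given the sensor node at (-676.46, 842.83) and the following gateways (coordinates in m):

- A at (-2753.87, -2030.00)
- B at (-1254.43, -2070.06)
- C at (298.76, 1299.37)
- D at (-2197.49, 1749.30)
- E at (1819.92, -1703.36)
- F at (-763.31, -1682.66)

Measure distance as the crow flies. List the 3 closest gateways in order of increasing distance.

C, D, F

Distances from (-676.46, 842.83):
A: √((-2077.41)² + (-2872.83)²) = √(4315632.3081 + 8253152.2089) = 3545.25 m
B: √((-577.97)² + (-2912.89)²) = √(334049.3209 + 8484928.1521) = 2969.68 m
C: √((975.22)² + (456.54)²) = √(951054.0484 + 208428.7716) = 1076.79 m
D: √((-1521.03)² + (906.47)²) = √(2313532.2609 + 821687.8609) = 1770.66 m
E: √((2496.38)² + (-2546.19)²) = √(6231913.1044 + 6483083.5161) = 3565.81 m
F: √((-86.85)² + (-2525.49)²) = √(7542.9225 + 6378099.7401) = 2526.98 m
Sorted: C (1076.79 m) < D (1770.66 m) < F (2526.98 m) < B (2969.68 m) < A (3545.25 m) < …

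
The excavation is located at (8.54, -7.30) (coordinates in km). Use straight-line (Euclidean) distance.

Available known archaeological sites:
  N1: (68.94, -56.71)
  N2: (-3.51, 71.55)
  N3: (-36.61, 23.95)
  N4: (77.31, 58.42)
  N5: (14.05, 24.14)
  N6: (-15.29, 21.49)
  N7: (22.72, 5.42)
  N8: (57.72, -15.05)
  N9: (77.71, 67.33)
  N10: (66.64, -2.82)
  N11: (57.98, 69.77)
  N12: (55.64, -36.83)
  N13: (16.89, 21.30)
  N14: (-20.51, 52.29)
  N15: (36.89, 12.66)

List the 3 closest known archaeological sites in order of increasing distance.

N7, N13, N5

Distances from (8.54, -7.30):
N1: 78.04 km
N2: 79.77 km
N3: 54.91 km
N4: 95.12 km
N5: 31.92 km
N6: 37.37 km
N7: 19.05 km
N8: 49.79 km
N9: 101.76 km
N10: 58.27 km
N11: 91.56 km
N12: 55.59 km
N13: 29.79 km
N14: 66.29 km
N15: 34.67 km
Sorted: N7 (19.05 km) < N13 (29.79 km) < N5 (31.92 km) < N15 (34.67 km) < N6 (37.37 km) < …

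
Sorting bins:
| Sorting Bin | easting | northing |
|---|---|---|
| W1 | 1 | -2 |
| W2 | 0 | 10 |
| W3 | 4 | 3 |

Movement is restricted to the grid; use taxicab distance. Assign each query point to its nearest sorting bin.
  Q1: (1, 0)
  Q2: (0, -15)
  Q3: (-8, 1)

Q1→W1; Q2→W1; Q3→W1

Q1 at (1, 0):
  W1: |0| + |-2| = 0 + 2 = 2
  W2: |-1| + |10| = 1 + 10 = 11
  W3: |3| + |3| = 3 + 3 = 6
  → nearest: W1 (2)
Q2 at (0, -15):
  W1: |1| + |13| = 1 + 13 = 14
  W2: |0| + |25| = 0 + 25 = 25
  W3: |4| + |18| = 4 + 18 = 22
  → nearest: W1 (14)
Q3 at (-8, 1):
  W1: |9| + |-3| = 9 + 3 = 12
  W2: |8| + |9| = 8 + 9 = 17
  W3: |12| + |2| = 12 + 2 = 14
  → nearest: W1 (12)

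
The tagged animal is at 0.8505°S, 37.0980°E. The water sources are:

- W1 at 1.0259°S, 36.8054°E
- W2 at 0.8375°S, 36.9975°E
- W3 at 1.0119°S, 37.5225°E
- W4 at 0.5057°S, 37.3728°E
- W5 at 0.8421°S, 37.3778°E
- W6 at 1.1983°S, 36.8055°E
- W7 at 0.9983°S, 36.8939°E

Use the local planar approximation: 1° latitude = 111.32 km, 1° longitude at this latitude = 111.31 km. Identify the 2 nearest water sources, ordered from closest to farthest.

W2, W7

Distances from 0.8505°S, 37.0980°E:
W1: 37.9738 km
W2: 11.2799 km
W3: 50.5518 km
W4: 49.0804 km
W5: 31.1586 km
W6: 50.5870 km
W7: 28.0505 km
Sorted: W2 (11.2799 km) < W7 (28.0505 km) < W5 (31.1586 km) < W1 (37.9738 km) < …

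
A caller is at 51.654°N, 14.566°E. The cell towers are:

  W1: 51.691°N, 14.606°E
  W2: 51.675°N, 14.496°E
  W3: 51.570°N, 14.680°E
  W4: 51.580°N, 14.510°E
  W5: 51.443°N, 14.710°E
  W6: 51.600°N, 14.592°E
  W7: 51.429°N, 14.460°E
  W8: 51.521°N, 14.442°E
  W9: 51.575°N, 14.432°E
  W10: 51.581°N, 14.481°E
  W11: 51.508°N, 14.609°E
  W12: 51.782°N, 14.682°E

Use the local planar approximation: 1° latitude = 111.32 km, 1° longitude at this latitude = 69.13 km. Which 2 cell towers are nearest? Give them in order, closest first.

W1, W2

Distances from 51.654°N, 14.566°E:
W1: √((0.037·111.32)² + (0.040·69.13)²) = √(16.96484 + 7.64633) = 4.961 km
W2: √((0.021·111.32)² + (-0.070·69.13)²) = √(5.46493 + 23.41689) = 5.374 km
W3: √((-0.084·111.32)² + (0.114·69.13)²) = √(87.43896 + 62.10732) = 12.229 km
W4: √((-0.074·111.32)² + (-0.056·69.13)²) = √(67.85937 + 14.98681) = 9.102 km
W5: √((-0.211·111.32)² + (0.144·69.13)²) = √(551.71057 + 99.09645) = 25.511 km
W6: √((-0.054·111.32)² + (0.026·69.13)²) = √(36.13549 + 3.23057) = 6.274 km
W7: √((-0.225·111.32)² + (-0.106·69.13)²) = √(627.35221 + 53.69636) = 26.097 km
W8: √((-0.133·111.32)² + (-0.124·69.13)²) = √(219.20461 + 73.48124) = 17.108 km
W9: √((-0.079·111.32)² + (-0.134·69.13)²) = √(77.33936 + 85.81095) = 12.773 km
W10: √((-0.073·111.32)² + (-0.085·69.13)²) = √(66.03773 + 34.52796) = 10.028 km
W11: √((-0.146·111.32)² + (0.043·69.13)²) = √(264.15091 + 8.83629) = 16.522 km
W12: √((0.128·111.32)² + (0.116·69.13)²) = √(203.03286 + 64.30564) = 16.350 km
Sorted: W1 (4.961 km) < W2 (5.374 km) < W6 (6.274 km) < W4 (9.102 km) < …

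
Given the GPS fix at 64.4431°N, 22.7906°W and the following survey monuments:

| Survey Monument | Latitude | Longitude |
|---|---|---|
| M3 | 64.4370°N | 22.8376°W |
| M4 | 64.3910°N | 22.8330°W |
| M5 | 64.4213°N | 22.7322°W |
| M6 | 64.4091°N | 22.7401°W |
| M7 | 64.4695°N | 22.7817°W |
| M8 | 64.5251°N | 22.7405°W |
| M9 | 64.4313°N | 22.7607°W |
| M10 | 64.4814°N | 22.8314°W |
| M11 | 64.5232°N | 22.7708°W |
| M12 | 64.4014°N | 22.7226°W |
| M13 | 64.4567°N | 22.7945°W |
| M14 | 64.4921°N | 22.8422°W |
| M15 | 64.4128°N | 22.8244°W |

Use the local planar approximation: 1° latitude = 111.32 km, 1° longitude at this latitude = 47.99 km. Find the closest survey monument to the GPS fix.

Distances from 64.4431°N, 22.7906°W:
M3: √((-0.0061·111.32)² + (-0.0470·47.99)²) = √(0.461112 + 5.087416) = 2.3555 km
M4: √((-0.0521·111.32)² + (-0.0424·47.99)²) = √(33.637355 + 4.140313) = 6.1464 km
M5: √((-0.0218·111.32)² + (0.0584·47.99)²) = √(5.889242 + 7.854656) = 3.7073 km
M6: √((-0.0340·111.32)² + (0.0505·47.99)²) = √(14.325317 + 5.873328) = 4.4943 km
M7: √((0.0264·111.32)² + (0.0089·47.99)²) = √(8.636828 + 0.182424) = 2.9697 km
M8: √((0.0820·111.32)² + (0.0501·47.99)²) = √(83.324765 + 5.780654) = 9.4396 km
M9: √((-0.0118·111.32)² + (0.0299·47.99)²) = √(1.725482 + 2.058941) = 1.9454 km
M10: √((0.0383·111.32)² + (-0.0408·47.99)²) = √(18.177910 + 3.833733) = 4.6917 km
M11: √((0.0801·111.32)² + (0.0198·47.99)²) = √(79.508110 + 0.902884) = 8.9672 km
M12: √((-0.0417·111.32)² + (0.0680·47.99)²) = √(21.548572 + 10.649257) = 5.6743 km
M13: √((0.0136·111.32)² + (-0.0039·47.99)²) = √(2.292051 + 0.035029) = 1.5255 km
M14: √((0.0490·111.32)² + (-0.0516·47.99)²) = √(29.753534 + 6.131982) = 5.9905 km
M15: √((-0.0303·111.32)² + (-0.0338·47.99)²) = √(11.377102 + 2.631085) = 3.7428 km
Minimum: M13 at 1.5255 km.

M13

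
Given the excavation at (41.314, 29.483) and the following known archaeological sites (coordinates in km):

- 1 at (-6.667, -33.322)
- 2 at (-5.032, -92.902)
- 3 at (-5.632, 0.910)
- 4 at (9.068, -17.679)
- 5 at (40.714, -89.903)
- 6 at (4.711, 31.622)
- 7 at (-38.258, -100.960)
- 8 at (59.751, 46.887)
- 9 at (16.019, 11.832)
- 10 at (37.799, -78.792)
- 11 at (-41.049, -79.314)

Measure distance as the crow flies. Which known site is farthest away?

7

Distances from (41.314, 29.483):
1: √((-47.981)² + (-62.805)²) = √(2302.17636 + 3944.46803) = 79.036 km
2: √((-46.346)² + (-122.385)²) = √(2147.95172 + 14978.08823) = 130.866 km
3: √((-46.946)² + (-28.573)²) = √(2203.92692 + 816.41633) = 54.958 km
4: √((-32.246)² + (-47.162)²) = √(1039.80452 + 2224.25424) = 57.132 km
5: √((-0.600)² + (-119.386)²) = √(0.36000 + 14253.01700) = 119.388 km
6: √((-36.603)² + (2.139)²) = √(1339.77961 + 4.57532) = 36.665 km
7: √((-79.572)² + (-130.443)²) = √(6331.70318 + 17015.37625) = 152.798 km
8: √((18.437)² + (17.404)²) = √(339.92297 + 302.89922) = 25.354 km
9: √((-25.295)² + (-17.651)²) = √(639.83703 + 311.55780) = 30.845 km
10: √((-3.515)² + (-108.275)²) = √(12.35523 + 11723.47563) = 108.332 km
11: √((-82.363)² + (-108.797)²) = √(6783.66377 + 11836.78721) = 136.457 km
Maximum: 7 at 152.798 km.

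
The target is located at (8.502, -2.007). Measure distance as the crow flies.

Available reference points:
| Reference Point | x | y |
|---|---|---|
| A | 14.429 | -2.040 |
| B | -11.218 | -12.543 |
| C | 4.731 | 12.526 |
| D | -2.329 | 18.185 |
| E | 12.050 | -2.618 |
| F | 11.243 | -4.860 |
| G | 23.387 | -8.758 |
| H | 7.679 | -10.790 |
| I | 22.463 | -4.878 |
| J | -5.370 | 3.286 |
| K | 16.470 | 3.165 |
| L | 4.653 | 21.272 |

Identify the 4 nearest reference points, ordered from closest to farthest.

E, F, A, H

Distances from (8.502, -2.007):
A: √((5.927)² + (-0.033)²) = √(35.12933 + 0.00109) = 5.927
B: √((-19.720)² + (-10.536)²) = √(388.87840 + 111.00730) = 22.358
C: √((-3.771)² + (14.533)²) = √(14.22044 + 211.20809) = 15.014
D: √((-10.831)² + (20.192)²) = √(117.31056 + 407.71686) = 22.913
E: √((3.548)² + (-0.611)²) = √(12.58830 + 0.37332) = 3.600
F: √((2.741)² + (-2.853)²) = √(7.51308 + 8.13961) = 3.956
G: √((14.885)² + (-6.751)²) = √(221.56322 + 45.57600) = 16.344
H: √((-0.823)² + (-8.783)²) = √(0.67733 + 77.14109) = 8.821
I: √((13.961)² + (-2.871)²) = √(194.90952 + 8.24264) = 14.253
J: √((-13.872)² + (5.293)²) = √(192.43238 + 28.01585) = 14.847
K: √((7.968)² + (5.172)²) = √(63.48902 + 26.74958) = 9.499
L: √((-3.849)² + (23.279)²) = √(14.81480 + 541.91184) = 23.595
Sorted: E (3.600) < F (3.956) < A (5.927) < H (8.821) < K (9.499) < I (14.253) < …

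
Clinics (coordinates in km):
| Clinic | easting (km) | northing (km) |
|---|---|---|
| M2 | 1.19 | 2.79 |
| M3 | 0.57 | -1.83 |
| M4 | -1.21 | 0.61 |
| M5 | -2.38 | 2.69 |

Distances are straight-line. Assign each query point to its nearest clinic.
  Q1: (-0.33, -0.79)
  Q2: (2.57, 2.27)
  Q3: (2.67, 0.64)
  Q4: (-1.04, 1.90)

Q1 at (-0.33, -0.79):
  M2: √((1.52)² + (3.58)²) = √(2.3104 + 12.8164) = 3.89 km
  M3: √((0.90)² + (-1.04)²) = √(0.8100 + 1.0816) = 1.38 km
  M4: √((-0.88)² + (1.40)²) = √(0.7744 + 1.9600) = 1.65 km
  M5: √((-2.05)² + (3.48)²) = √(4.2025 + 12.1104) = 4.04 km
  → nearest: M3 (1.38 km)
Q2 at (2.57, 2.27):
  M2: √((-1.38)² + (0.52)²) = √(1.9044 + 0.2704) = 1.47 km
  M3: √((-2.00)² + (-4.10)²) = √(4.0000 + 16.8100) = 4.56 km
  M4: √((-3.78)² + (-1.66)²) = √(14.2884 + 2.7556) = 4.13 km
  M5: √((-4.95)² + (0.42)²) = √(24.5025 + 0.1764) = 4.97 km
  → nearest: M2 (1.47 km)
Q3 at (2.67, 0.64):
  M2: √((-1.48)² + (2.15)²) = √(2.1904 + 4.6225) = 2.61 km
  M3: √((-2.10)² + (-2.47)²) = √(4.4100 + 6.1009) = 3.24 km
  M4: √((-3.88)² + (-0.03)²) = √(15.0544 + 0.0009) = 3.88 km
  M5: √((-5.05)² + (2.05)²) = √(25.5025 + 4.2025) = 5.45 km
  → nearest: M2 (2.61 km)
Q4 at (-1.04, 1.90):
  M2: √((2.23)² + (0.89)²) = √(4.9729 + 0.7921) = 2.40 km
  M3: √((1.61)² + (-3.73)²) = √(2.5921 + 13.9129) = 4.06 km
  M4: √((-0.17)² + (-1.29)²) = √(0.0289 + 1.6641) = 1.30 km
  M5: √((-1.34)² + (0.79)²) = √(1.7956 + 0.6241) = 1.56 km
  → nearest: M4 (1.30 km)

Q1→M3; Q2→M2; Q3→M2; Q4→M4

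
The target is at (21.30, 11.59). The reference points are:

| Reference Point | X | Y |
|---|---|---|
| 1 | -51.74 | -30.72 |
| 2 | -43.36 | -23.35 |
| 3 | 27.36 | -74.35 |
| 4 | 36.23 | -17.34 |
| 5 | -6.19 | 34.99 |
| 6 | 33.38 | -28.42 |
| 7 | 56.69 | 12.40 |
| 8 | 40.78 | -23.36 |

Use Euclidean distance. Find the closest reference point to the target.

Distances from (21.30, 11.59):
1: 84.41
2: 73.50
3: 86.15
4: 32.56
5: 36.10
6: 41.79
7: 35.40
8: 40.01
Minimum: 4 at 32.56.

4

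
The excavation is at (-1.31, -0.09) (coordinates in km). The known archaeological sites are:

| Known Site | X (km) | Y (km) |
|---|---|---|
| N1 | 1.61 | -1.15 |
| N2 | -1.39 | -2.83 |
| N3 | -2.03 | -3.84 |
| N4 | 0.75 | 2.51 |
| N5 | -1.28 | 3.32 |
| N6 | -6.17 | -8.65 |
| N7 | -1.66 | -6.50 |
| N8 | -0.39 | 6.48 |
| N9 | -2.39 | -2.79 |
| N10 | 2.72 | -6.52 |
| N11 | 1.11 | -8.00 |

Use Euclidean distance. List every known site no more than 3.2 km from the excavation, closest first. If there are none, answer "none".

Distances from (-1.31, -0.09):
N1: √((2.92)² + (-1.06)²) = √(8.5264 + 1.1236) = 3.11 km
N2: √((-0.08)² + (-2.74)²) = √(0.0064 + 7.5076) = 2.74 km
N3: √((-0.72)² + (-3.75)²) = √(0.5184 + 14.0625) = 3.82 km
N4: √((2.06)² + (2.60)²) = √(4.2436 + 6.7600) = 3.32 km
N5: √((0.03)² + (3.41)²) = √(0.0009 + 11.6281) = 3.41 km
N6: √((-4.86)² + (-8.56)²) = √(23.6196 + 73.2736) = 9.84 km
N7: √((-0.35)² + (-6.41)²) = √(0.1225 + 41.0881) = 6.42 km
N8: √((0.92)² + (6.57)²) = √(0.8464 + 43.1649) = 6.63 km
N9: √((-1.08)² + (-2.70)²) = √(1.1664 + 7.2900) = 2.91 km
N10: √((4.03)² + (-6.43)²) = √(16.2409 + 41.3449) = 7.59 km
N11: √((2.42)² + (-7.91)²) = √(5.8564 + 62.5681) = 8.27 km
Threshold 3.2 km: N2 (2.74 km), N9 (2.91 km), N1 (3.11 km) are within range.

N2, N9, N1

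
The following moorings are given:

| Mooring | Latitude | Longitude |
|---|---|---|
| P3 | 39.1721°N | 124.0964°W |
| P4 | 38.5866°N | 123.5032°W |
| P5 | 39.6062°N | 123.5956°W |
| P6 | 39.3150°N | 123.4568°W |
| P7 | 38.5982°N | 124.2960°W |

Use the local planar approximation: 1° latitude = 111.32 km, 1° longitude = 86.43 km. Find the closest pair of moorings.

P5 and P6

Pairwise distances:
P3–P4: √((-0.5855·111.32)² + (0.5932·86.43)²) = √(4248.153434 + 2628.641201) = 82.9264 km
P3–P5: √((0.4341·111.32)² + (0.5008·86.43)²) = √(2335.210136 + 1873.517122) = 64.8747 km
P3–P6: √((0.1429·111.32)² + (0.6396·86.43)²) = √(253.052629 + 3055.947832) = 57.5239 km
P3–P7: √((-0.5739·111.32)² + (-0.1996·86.43)²) = √(4081.491015 + 297.611768) = 66.1748 km
P4–P5: √((1.0196·111.32)² + (-0.0924·86.43)²) = √(12882.674948 + 63.778304) = 113.7825 km
P4–P6: √((0.7284·111.32)² + (0.0464·86.43)²) = √(6574.856364 + 16.082923) = 81.1846 km
P4–P7: √((0.0116·111.32)² + (-0.7928·86.43)²) = √(1.667487 + 4695.223919) = 68.5339 km
P5–P6: √((-0.2912·111.32)² + (0.1388·86.43)²) = √(1050.821952 + 143.915628) = 34.5650 km
P5–P7: √((-1.0080·111.32)² + (-0.7004·86.43)²) = √(12591.209776 + 3664.555477) = 127.4981 km
P6–P7: √((-0.7168·111.32)² + (-0.8392·86.43)²) = √(6367.110524 + 5260.899148) = 107.8332 km
Closest pair: P5–P6 at 34.5650 km.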